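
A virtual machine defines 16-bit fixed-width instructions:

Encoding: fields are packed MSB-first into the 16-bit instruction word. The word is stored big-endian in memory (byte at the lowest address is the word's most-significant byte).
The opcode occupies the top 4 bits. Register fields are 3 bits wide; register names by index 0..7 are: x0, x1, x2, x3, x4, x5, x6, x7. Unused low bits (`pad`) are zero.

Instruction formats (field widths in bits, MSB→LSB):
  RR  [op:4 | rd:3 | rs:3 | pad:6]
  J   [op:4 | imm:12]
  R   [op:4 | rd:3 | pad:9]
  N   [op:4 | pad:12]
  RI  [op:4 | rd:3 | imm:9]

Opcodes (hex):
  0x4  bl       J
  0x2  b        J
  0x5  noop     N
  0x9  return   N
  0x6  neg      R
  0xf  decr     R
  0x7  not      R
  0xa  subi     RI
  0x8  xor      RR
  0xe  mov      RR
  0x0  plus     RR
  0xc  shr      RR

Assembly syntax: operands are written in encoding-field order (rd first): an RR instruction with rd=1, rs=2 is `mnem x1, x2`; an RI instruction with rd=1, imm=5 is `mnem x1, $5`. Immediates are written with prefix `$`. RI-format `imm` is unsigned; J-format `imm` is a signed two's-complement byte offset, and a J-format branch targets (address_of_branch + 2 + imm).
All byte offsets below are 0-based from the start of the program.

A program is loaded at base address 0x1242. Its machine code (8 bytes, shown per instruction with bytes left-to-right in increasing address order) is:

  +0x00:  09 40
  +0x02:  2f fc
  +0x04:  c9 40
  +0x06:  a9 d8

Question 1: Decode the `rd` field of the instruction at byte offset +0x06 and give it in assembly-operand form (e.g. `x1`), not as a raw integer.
x4

+0x06: a9 d8 ⇒ word 0xa9d8 (big)
  opcode bits[15:12]=0xa: subi/RI
  rd: (w>>9)&0x7=0x4 → x4
  imm: (w>>0)&0x1ff=0x1d8 → $472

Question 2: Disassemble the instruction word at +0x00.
plus x4, x5

[00] 09 40 → 0x0940
  opcode bits[15:12]=0x0: plus/RR
  [11:9] rd=4 = x4
  [8:6] rs=5 = x5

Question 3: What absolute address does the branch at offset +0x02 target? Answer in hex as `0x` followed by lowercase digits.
[02] 2f fc → 0x2ffc
  opcode bits[15:12]=0x2: b/J
  [11:0] imm=4092 (s12→-4) = $-4
  target = base 0x1242 + off 0x02 + 2 + imm -4 = 0x1242

0x1242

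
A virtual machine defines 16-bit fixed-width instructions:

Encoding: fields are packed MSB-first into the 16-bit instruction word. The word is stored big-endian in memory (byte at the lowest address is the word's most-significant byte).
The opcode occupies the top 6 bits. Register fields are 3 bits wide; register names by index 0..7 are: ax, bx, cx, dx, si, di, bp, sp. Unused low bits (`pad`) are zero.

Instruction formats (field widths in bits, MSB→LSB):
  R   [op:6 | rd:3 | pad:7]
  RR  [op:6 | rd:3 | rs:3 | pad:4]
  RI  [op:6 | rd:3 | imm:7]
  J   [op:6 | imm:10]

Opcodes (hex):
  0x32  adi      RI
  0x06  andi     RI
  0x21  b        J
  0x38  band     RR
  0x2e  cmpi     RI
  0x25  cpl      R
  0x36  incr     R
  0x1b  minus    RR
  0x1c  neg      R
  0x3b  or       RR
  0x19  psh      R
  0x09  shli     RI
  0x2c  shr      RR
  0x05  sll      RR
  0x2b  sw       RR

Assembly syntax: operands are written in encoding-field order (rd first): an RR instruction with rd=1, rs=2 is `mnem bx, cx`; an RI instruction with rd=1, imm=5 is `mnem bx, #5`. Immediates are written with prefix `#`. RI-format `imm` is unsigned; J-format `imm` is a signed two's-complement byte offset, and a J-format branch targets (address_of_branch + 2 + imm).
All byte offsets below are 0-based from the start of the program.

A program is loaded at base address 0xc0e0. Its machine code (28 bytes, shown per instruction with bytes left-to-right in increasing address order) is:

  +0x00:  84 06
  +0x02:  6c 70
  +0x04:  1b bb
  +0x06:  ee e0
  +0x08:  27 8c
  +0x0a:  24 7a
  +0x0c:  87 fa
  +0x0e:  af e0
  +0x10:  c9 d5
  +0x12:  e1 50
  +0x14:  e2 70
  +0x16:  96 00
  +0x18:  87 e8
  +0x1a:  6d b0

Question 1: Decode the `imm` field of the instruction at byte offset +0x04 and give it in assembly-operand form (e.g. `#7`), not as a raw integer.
@+04  big-endian(1b bb) = 0x1bbb
  op=0x1bbb>>10=0x6 ⇒ andi (RI)
  rd@[9:7]=0x7 ⇒ sp
  imm@[6:0]=0x3b ⇒ #59

#59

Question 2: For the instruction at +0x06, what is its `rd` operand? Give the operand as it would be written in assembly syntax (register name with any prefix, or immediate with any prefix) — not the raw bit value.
di

+0x06: ee e0 ⇒ word 0xeee0 (big)
  opcode bits[15:10]=0x3b: or/RR
  rd@[9:7]=0x5 ⇒ di
  rs@[6:4]=0x6 ⇒ bp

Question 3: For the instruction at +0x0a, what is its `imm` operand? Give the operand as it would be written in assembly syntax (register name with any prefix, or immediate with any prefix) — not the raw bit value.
#122

[0a] 24 7a → 0x247a
  opcode bits[15:10]=0x9: shli/RI
  rd@[9:7]=0x0 ⇒ ax
  imm@[6:0]=0x7a ⇒ #122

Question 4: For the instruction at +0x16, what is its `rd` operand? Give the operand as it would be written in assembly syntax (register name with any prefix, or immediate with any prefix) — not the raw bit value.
si

+0x16: 96 00 ⇒ word 0x9600 (big)
  top 6b → 0x25 → cpl [R]
  [9:7] rd=4 = si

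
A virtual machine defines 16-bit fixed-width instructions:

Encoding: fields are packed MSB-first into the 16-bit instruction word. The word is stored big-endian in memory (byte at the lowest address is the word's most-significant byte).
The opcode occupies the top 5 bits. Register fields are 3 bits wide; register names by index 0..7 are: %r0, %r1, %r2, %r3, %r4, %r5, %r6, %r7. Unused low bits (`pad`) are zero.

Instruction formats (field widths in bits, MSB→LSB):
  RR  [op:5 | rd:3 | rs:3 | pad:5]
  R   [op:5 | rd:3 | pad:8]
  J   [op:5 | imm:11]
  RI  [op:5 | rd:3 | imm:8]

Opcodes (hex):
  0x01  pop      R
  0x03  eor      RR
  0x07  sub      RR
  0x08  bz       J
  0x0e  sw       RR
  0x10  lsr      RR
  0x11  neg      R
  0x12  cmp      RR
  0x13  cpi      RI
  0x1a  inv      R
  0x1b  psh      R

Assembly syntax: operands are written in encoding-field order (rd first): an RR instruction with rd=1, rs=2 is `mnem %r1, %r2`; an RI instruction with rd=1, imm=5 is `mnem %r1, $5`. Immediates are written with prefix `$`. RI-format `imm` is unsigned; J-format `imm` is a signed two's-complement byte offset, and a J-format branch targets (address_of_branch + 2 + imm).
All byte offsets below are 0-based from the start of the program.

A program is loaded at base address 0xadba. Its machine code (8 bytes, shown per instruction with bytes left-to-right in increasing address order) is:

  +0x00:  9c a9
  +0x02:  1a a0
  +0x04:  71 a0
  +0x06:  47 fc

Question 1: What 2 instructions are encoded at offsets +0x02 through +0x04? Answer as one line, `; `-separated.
eor %r2, %r5; sw %r1, %r5

[02] 1a a0 → 0x1aa0
  top 5b → 0x3 → eor [RR]
  rd: (w>>8)&0x7=0x2 → %r2
  rs: (w>>5)&0x7=0x5 → %r5
[04] 71 a0 → 0x71a0
  top 5b → 0xe → sw [RR]
  rd: (w>>8)&0x7=0x1 → %r1
  rs: (w>>5)&0x7=0x5 → %r5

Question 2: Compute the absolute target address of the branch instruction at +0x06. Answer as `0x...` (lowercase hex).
+0x06: 47 fc ⇒ word 0x47fc (big)
  opcode bits[15:11]=0x8: bz/J
  [10:0] imm=2044 (s11→-4) = $-4
  target = base 0xadba + off 0x06 + 2 + imm -4 = 0xadbe

0xadbe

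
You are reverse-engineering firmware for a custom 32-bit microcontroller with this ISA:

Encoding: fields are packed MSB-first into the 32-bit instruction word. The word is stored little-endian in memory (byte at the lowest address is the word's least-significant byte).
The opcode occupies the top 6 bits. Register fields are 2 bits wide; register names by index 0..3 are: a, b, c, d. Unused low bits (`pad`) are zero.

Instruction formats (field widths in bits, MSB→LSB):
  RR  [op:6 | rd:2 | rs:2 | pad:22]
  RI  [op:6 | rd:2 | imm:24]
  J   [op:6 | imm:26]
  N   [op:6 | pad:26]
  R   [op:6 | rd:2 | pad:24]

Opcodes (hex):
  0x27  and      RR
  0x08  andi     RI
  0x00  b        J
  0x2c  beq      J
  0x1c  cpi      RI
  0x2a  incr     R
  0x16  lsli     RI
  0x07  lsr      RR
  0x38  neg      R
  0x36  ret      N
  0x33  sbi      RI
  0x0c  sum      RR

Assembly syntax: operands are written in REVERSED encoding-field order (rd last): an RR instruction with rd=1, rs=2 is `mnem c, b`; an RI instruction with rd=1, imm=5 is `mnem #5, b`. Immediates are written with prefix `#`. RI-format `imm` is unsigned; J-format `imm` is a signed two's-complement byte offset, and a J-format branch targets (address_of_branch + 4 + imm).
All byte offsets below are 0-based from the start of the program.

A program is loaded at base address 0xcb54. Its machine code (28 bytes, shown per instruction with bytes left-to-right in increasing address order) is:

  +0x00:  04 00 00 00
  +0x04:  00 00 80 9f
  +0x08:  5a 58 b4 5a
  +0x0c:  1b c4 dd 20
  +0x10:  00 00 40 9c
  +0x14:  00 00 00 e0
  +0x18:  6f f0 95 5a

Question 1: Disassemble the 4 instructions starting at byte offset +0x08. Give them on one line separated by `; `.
@+08  little-endian(5a 58 b4 5a) = 0x5ab4585a
  top 6b → 0x16 → lsli [RI]
  rd@[25:24]=0x2 ⇒ c
  imm@[23:0]=0xb4585a ⇒ #11819098
@+0c  little-endian(1b c4 dd 20) = 0x20ddc41b
  top 6b → 0x8 → andi [RI]
  rd@[25:24]=0x0 ⇒ a
  imm@[23:0]=0xddc41b ⇒ #14533659
@+10  little-endian(00 00 40 9c) = 0x9c400000
  top 6b → 0x27 → and [RR]
  rd@[25:24]=0x0 ⇒ a
  rs@[23:22]=0x1 ⇒ b
@+14  little-endian(00 00 00 e0) = 0xe0000000
  top 6b → 0x38 → neg [R]
  rd@[25:24]=0x0 ⇒ a

lsli #11819098, c; andi #14533659, a; and b, a; neg a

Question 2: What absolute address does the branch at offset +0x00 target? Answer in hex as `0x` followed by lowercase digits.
@+00  little-endian(04 00 00 00) = 0x00000004
  top 6b → 0x0 → b [J]
  [25:0] imm=4 = #4
  target = base 0xcb54 + off 0x00 + 4 + imm 4 = 0xcb5c

0xcb5c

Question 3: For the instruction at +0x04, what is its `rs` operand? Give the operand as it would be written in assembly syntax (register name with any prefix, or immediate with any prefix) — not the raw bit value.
c

+0x04: 00 00 80 9f ⇒ word 0x9f800000 (little)
  top 6b → 0x27 → and [RR]
  rd@[25:24]=0x3 ⇒ d
  rs@[23:22]=0x2 ⇒ c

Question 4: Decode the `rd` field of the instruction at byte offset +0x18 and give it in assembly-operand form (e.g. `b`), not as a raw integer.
+0x18: 6f f0 95 5a ⇒ word 0x5a95f06f (little)
  top 6b → 0x16 → lsli [RI]
  rd@[25:24]=0x2 ⇒ c
  imm@[23:0]=0x95f06f ⇒ #9826415

c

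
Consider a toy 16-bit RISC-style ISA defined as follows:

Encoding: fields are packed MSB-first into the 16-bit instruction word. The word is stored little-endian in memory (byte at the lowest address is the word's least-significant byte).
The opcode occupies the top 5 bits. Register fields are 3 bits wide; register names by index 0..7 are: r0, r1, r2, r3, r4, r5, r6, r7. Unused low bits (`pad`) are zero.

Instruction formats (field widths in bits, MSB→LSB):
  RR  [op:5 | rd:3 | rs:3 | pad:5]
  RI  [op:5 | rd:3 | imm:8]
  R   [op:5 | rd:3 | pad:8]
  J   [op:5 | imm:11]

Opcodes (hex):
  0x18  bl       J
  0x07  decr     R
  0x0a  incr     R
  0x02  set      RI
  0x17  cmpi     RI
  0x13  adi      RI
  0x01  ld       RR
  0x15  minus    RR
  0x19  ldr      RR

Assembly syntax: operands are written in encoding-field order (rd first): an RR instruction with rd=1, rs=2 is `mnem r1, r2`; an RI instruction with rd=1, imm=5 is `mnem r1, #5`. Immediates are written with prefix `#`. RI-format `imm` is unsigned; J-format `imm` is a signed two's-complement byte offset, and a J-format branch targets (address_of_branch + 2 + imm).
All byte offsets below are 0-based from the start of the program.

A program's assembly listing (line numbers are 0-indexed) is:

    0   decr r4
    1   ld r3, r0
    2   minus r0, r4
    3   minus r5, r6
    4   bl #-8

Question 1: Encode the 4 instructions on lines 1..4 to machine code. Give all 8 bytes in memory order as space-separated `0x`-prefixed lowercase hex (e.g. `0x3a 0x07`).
0x00 0x0b 0x80 0xa8 0xc0 0xad 0xf8 0xc7

1. ld fields op=0x1:5|rd=3:3|rs=0:3|pad=0:5 → word 0b00h → 00 0b
2. minus fields op=0x15:5|rd=0:3|rs=4:3|pad=0:5 → word a880h → 80 a8
3. minus fields op=0x15:5|rd=5:3|rs=6:3|pad=0:5 → word adc0h → c0 ad
4. bl fields op=0x18:5|imm=-8:11 → word c7f8h → f8 c7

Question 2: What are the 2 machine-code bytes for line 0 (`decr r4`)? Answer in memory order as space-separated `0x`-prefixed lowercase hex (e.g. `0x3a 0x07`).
line 0 (decr): pack op=0x7:5|rd=4:3|pad=0:8 = 0x3c00; little→ 00 3c

0x00 0x3c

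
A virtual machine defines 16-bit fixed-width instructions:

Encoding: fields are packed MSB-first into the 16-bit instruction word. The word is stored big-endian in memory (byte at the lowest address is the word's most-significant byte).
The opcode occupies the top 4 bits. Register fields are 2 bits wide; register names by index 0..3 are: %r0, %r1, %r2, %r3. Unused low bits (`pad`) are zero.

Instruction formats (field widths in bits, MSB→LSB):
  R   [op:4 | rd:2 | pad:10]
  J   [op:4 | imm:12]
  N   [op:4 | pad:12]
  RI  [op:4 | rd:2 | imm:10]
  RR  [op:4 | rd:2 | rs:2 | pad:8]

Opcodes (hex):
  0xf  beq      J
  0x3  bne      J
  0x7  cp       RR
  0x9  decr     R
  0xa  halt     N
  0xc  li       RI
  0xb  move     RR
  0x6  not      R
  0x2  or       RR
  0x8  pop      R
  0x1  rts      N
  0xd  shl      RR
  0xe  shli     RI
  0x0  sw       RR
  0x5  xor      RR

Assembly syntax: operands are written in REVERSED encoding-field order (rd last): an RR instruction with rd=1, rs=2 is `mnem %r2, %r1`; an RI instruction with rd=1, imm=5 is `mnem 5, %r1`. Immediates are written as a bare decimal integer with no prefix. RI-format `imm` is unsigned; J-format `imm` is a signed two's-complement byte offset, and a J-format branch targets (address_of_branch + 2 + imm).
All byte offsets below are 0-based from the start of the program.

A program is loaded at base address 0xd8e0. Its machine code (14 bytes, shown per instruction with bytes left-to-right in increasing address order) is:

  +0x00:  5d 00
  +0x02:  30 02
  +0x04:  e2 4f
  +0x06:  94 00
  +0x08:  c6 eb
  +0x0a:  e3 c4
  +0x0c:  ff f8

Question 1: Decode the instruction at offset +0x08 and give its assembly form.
+0x08: c6 eb ⇒ word 0xc6eb (big)
  op=0xc6eb>>12=0xc ⇒ li (RI)
  rd@[11:10]=0x1 ⇒ %r1
  imm@[9:0]=0x2eb ⇒ 747

li 747, %r1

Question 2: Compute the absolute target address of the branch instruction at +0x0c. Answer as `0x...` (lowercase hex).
+0x0c: ff f8 ⇒ word 0xfff8 (big)
  top 4b → 0xf → beq [J]
  imm: (w>>0)&0xfff=0xff8 (s12→-8) → -8
  target = base 0xd8e0 + off 0x0c + 2 + imm -8 = 0xd8e6

0xd8e6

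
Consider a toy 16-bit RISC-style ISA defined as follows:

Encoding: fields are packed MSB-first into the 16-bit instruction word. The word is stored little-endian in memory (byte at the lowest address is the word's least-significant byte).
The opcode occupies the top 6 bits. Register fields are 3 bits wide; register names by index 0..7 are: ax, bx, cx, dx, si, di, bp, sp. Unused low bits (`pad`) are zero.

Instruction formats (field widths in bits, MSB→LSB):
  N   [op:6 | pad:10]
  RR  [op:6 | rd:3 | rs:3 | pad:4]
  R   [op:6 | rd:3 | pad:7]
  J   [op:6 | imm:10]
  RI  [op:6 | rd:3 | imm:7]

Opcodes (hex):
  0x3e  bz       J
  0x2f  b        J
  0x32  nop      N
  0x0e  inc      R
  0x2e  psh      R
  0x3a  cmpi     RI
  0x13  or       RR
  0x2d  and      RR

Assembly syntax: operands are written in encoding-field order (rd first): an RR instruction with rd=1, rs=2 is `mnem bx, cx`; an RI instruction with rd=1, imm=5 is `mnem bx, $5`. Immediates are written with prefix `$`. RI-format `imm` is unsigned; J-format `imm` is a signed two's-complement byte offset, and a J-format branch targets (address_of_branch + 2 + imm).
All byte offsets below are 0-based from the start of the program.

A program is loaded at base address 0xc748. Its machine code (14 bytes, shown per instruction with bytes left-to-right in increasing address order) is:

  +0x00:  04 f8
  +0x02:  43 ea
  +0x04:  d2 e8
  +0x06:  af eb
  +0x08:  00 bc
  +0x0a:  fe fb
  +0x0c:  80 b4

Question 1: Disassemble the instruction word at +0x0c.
[0c] 80 b4 → 0xb480
  top 6b → 0x2d → and [RR]
  [9:7] rd=1 = bx
  [6:4] rs=0 = ax

and bx, ax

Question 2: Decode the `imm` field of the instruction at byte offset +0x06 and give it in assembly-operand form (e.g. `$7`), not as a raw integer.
[06] af eb → 0xebaf
  opcode bits[15:10]=0x3a: cmpi/RI
  [9:7] rd=7 = sp
  [6:0] imm=47 = $47

$47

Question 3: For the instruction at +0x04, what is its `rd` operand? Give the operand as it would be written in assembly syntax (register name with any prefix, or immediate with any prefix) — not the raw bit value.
[04] d2 e8 → 0xe8d2
  top 6b → 0x3a → cmpi [RI]
  rd: (w>>7)&0x7=0x1 → bx
  imm: (w>>0)&0x7f=0x52 → $82

bx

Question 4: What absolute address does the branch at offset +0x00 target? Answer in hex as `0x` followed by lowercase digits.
0xc74e

[00] 04 f8 → 0xf804
  top 6b → 0x3e → bz [J]
  imm: (w>>0)&0x3ff=0x4 → $4
  target = base 0xc748 + off 0x00 + 2 + imm 4 = 0xc74e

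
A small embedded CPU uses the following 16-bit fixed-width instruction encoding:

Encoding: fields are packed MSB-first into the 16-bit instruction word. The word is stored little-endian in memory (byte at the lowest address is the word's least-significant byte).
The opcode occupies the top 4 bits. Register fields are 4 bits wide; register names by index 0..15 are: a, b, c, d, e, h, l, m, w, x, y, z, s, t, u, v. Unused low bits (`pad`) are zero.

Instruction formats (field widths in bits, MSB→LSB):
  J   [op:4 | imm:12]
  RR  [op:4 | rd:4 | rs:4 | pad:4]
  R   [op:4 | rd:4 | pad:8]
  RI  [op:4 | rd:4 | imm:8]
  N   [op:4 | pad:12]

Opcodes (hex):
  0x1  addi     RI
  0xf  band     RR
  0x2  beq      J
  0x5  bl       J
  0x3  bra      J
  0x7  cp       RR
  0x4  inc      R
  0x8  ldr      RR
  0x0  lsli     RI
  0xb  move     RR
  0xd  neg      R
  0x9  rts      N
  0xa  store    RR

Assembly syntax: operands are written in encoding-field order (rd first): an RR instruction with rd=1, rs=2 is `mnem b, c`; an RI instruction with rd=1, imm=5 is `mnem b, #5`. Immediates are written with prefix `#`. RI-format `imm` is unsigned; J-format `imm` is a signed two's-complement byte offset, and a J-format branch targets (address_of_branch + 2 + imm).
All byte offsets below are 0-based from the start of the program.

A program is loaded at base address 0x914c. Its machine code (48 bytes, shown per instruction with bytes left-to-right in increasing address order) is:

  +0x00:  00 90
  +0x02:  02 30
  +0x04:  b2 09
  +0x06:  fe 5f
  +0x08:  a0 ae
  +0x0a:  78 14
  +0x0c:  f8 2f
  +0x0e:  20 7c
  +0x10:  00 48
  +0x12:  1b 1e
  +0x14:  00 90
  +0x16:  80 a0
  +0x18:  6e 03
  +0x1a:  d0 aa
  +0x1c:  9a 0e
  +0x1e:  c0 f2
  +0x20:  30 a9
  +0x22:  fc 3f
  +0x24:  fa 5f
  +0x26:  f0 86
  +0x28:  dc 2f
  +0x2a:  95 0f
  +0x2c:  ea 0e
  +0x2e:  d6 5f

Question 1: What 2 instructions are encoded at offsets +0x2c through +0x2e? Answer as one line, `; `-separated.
[2c] ea 0e → 0x0eea
  op=0x0eea>>12=0x0 ⇒ lsli (RI)
  [11:8] rd=14 = u
  [7:0] imm=234 = #234
[2e] d6 5f → 0x5fd6
  op=0x5fd6>>12=0x5 ⇒ bl (J)
  [11:0] imm=4054 (s12→-42) = #-42

lsli u, #234; bl #-42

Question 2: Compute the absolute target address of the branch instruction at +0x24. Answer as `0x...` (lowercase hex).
0x916c

[24] fa 5f → 0x5ffa
  op=0x5ffa>>12=0x5 ⇒ bl (J)
  imm: (w>>0)&0xfff=0xffa (s12→-6) → #-6
  target = base 0x914c + off 0x24 + 2 + imm -6 = 0x916c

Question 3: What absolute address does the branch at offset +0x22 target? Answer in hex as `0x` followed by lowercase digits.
0x916c

@+22  little-endian(fc 3f) = 0x3ffc
  top 4b → 0x3 → bra [J]
  imm@[11:0]=0xffc (s12→-4) ⇒ #-4
  target = base 0x914c + off 0x22 + 2 + imm -4 = 0x916c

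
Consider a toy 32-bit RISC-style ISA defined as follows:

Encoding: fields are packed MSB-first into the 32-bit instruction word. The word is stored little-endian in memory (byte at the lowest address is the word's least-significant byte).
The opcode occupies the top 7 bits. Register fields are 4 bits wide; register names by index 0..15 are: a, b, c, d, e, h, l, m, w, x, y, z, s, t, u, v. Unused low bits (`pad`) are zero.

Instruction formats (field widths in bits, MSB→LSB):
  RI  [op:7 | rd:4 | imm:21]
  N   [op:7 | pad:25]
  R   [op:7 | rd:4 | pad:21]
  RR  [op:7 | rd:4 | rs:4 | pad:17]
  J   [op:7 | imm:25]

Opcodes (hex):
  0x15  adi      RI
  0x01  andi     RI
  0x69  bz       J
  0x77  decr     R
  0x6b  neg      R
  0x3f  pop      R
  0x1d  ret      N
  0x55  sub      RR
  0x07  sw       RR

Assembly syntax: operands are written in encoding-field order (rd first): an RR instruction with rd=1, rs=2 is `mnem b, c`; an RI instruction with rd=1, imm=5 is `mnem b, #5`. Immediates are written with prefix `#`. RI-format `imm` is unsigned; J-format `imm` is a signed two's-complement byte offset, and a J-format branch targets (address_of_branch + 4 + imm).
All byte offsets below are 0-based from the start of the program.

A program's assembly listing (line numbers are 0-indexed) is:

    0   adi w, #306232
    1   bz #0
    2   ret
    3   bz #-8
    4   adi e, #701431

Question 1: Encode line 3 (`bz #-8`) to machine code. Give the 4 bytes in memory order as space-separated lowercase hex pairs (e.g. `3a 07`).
f8 ff ff d3

L3: bz op=0x69:7|imm=-8:25 ⇒ 0xd3fffff8 ⇒ little f8 ff ff d3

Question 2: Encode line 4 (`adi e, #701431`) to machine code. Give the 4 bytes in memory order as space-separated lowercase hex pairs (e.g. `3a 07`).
f7 b3 8a 2a

L4: adi op=0x15:7|rd=4:4|imm=701431:21 ⇒ 0x2a8ab3f7 ⇒ little f7 b3 8a 2a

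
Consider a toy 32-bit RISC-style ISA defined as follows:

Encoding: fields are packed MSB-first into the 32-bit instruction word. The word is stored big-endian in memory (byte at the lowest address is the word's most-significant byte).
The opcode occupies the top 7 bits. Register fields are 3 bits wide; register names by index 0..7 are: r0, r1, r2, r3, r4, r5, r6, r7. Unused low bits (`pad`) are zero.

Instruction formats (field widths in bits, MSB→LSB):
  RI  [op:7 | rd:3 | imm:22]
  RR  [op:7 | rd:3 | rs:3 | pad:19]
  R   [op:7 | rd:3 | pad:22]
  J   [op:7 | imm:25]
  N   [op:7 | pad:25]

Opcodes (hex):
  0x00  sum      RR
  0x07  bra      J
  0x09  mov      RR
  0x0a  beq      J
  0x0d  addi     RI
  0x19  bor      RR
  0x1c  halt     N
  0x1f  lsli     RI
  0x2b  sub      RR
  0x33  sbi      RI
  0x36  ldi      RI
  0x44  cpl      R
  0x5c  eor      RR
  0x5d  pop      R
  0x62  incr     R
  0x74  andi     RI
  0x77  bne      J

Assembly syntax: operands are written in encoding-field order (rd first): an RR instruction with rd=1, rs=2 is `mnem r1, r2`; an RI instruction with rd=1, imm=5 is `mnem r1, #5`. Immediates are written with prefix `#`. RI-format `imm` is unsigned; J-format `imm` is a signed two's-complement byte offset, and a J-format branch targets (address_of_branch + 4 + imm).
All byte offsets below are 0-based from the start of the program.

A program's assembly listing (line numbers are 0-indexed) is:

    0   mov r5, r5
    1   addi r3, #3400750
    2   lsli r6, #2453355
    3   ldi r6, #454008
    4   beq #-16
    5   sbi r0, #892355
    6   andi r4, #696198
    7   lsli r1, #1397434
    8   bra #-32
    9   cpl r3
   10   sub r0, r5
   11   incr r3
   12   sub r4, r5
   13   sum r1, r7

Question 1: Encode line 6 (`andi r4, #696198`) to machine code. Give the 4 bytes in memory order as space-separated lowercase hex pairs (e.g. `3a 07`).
line 6 (andi): pack op=0x74:7|rd=4:3|imm=696198:22 = 0xe90a9f86; big→ e9 0a 9f 86

e9 0a 9f 86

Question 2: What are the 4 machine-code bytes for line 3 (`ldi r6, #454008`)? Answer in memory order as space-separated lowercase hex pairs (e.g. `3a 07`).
3. ldi fields op=0x36:7|rd=6:3|imm=454008:22 → word 6d86ed78h → 6d 86 ed 78

6d 86 ed 78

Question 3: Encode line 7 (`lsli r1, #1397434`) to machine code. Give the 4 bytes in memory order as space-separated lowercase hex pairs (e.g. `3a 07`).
7. lsli fields op=0x1f:7|rd=1:3|imm=1397434:22 → word 3e5552bah → 3e 55 52 ba

3e 55 52 ba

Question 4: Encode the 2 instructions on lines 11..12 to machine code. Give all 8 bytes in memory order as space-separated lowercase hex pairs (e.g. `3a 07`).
L11: incr op=0x62:7|rd=3:3|pad=0:22 ⇒ 0xc4c00000 ⇒ big c4 c0 00 00
L12: sub op=0x2b:7|rd=4:3|rs=5:3|pad=0:19 ⇒ 0x57280000 ⇒ big 57 28 00 00

c4 c0 00 00 57 28 00 00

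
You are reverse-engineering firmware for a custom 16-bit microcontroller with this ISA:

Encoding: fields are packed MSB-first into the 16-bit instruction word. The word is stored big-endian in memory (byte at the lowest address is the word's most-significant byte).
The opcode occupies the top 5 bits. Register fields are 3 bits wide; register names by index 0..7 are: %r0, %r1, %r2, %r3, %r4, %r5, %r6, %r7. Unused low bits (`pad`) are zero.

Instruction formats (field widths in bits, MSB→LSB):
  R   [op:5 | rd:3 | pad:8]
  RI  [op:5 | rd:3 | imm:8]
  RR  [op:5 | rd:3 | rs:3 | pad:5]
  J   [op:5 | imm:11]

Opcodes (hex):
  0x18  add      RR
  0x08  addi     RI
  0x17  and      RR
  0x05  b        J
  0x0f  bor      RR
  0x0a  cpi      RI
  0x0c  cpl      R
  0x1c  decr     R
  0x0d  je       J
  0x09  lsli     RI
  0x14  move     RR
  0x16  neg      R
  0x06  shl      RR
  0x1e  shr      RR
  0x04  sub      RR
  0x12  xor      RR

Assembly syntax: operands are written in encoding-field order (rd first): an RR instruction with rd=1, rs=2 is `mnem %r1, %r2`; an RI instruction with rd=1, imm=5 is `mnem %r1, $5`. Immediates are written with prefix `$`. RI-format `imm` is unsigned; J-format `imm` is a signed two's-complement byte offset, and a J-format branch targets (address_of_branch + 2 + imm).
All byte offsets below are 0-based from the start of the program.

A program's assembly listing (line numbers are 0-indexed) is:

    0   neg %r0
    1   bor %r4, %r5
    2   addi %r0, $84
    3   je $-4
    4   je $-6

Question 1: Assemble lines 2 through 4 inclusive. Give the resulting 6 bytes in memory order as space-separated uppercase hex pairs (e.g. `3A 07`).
2. addi fields op=0x8:5|rd=0:3|imm=84:8 → word 4054h → 40 54
3. je fields op=0xd:5|imm=-4:11 → word 6ffch → 6f fc
4. je fields op=0xd:5|imm=-6:11 → word 6ffah → 6f fa

40 54 6F FC 6F FA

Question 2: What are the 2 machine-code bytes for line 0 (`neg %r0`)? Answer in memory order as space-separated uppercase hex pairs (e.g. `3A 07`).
line 0 (neg): pack op=0x16:5|rd=0:3|pad=0:8 = 0xb000; big→ b0 00

B0 00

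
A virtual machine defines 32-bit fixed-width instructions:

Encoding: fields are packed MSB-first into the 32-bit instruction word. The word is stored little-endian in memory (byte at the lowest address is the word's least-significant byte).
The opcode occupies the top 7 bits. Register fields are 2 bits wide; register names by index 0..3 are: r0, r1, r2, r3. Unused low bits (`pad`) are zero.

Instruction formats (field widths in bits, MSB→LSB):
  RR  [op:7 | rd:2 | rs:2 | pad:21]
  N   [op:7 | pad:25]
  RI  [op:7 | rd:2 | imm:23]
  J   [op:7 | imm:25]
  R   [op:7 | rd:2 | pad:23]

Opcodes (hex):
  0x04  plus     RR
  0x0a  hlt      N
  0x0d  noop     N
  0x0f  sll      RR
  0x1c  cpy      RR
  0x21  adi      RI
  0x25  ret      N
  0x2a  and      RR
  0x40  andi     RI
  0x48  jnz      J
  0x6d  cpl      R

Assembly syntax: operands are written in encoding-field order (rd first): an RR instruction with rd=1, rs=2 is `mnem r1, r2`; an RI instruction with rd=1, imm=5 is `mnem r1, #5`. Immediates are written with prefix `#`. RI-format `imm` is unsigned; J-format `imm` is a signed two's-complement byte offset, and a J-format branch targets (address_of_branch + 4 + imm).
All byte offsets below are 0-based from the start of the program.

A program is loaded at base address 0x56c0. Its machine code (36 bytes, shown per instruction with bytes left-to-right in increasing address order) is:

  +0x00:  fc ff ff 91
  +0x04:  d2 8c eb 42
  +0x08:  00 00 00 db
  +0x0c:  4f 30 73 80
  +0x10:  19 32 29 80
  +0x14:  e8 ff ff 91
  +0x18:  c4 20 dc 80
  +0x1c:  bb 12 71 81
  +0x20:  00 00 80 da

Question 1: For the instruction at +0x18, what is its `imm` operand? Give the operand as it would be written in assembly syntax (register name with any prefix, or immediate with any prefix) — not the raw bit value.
off 0x18: read c4 20 dc 80 as little → 0x80dc20c4
  opcode bits[31:25]=0x40: andi/RI
  rd@[24:23]=0x1 ⇒ r1
  imm@[22:0]=0x5c20c4 ⇒ #6037700

#6037700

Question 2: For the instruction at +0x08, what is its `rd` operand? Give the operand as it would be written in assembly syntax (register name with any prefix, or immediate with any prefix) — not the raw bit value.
@+08  little-endian(00 00 00 db) = 0xdb000000
  opcode bits[31:25]=0x6d: cpl/R
  [24:23] rd=2 = r2

r2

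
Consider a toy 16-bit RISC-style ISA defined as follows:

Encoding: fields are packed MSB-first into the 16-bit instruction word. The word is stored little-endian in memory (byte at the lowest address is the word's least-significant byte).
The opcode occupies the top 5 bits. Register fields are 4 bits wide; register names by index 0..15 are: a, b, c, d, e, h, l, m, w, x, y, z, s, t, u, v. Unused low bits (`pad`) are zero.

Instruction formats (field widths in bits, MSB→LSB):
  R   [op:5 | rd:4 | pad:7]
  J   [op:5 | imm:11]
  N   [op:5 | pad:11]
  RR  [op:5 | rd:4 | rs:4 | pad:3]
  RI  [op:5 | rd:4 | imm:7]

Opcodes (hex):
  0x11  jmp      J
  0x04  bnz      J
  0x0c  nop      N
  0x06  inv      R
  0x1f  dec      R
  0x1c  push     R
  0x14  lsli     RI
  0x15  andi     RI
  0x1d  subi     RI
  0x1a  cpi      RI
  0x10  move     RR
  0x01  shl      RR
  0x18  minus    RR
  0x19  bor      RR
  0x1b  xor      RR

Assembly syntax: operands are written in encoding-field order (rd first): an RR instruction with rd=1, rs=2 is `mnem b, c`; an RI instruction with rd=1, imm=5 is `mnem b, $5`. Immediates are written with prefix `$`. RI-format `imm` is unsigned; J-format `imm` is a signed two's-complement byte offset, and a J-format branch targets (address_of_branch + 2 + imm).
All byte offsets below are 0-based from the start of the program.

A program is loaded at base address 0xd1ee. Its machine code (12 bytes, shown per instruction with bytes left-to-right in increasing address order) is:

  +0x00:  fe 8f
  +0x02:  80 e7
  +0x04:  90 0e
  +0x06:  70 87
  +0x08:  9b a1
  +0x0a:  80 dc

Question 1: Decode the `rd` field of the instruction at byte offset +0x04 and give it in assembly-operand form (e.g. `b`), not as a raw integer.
t

off 0x04: read 90 0e as little → 0x0e90
  op=0x0e90>>11=0x1 ⇒ shl (RR)
  [10:7] rd=13 = t
  [6:3] rs=2 = c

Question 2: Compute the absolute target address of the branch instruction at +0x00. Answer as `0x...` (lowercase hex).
+0x00: fe 8f ⇒ word 0x8ffe (little)
  op=0x8ffe>>11=0x11 ⇒ jmp (J)
  [10:0] imm=2046 (s11→-2) = $-2
  target = base 0xd1ee + off 0x00 + 2 + imm -2 = 0xd1ee

0xd1ee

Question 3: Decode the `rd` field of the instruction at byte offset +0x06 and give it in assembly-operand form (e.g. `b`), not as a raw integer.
[06] 70 87 → 0x8770
  opcode bits[15:11]=0x10: move/RR
  rd@[10:7]=0xe ⇒ u
  rs@[6:3]=0xe ⇒ u

u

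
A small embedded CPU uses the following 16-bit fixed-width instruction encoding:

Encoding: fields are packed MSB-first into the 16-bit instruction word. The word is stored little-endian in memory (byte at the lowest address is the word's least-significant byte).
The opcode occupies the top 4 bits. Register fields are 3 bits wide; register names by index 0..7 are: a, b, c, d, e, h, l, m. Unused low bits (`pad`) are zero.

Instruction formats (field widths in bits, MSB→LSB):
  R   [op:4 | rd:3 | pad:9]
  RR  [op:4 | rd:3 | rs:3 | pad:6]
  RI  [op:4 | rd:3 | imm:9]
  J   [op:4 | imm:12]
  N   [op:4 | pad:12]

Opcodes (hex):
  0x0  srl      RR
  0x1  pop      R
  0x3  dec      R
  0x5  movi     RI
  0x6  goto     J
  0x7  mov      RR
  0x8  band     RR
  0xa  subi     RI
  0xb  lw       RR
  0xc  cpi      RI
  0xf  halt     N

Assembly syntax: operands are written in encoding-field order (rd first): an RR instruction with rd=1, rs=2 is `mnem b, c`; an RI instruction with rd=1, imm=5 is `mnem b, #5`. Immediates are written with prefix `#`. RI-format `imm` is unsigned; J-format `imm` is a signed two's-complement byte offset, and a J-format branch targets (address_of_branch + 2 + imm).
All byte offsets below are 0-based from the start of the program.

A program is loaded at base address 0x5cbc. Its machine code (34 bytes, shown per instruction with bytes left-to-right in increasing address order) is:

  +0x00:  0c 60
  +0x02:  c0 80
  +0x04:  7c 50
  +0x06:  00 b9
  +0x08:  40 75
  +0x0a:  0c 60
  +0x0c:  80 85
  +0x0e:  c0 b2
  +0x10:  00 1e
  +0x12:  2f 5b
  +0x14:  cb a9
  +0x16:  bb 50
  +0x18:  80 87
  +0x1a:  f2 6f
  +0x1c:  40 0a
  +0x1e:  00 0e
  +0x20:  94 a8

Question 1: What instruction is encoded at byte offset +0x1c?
off 0x1c: read 40 0a as little → 0x0a40
  top 4b → 0x0 → srl [RR]
  [11:9] rd=5 = h
  [8:6] rs=1 = b

srl h, b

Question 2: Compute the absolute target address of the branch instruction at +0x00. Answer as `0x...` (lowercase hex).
0x5cca

+0x00: 0c 60 ⇒ word 0x600c (little)
  top 4b → 0x6 → goto [J]
  imm: (w>>0)&0xfff=0xc → #12
  target = base 0x5cbc + off 0x00 + 2 + imm 12 = 0x5cca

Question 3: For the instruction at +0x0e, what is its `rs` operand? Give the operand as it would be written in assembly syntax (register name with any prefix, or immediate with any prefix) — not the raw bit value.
d

@+0e  little-endian(c0 b2) = 0xb2c0
  top 4b → 0xb → lw [RR]
  rd: (w>>9)&0x7=0x1 → b
  rs: (w>>6)&0x7=0x3 → d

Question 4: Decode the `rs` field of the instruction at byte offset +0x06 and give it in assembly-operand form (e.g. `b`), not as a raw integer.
@+06  little-endian(00 b9) = 0xb900
  opcode bits[15:12]=0xb: lw/RR
  [11:9] rd=4 = e
  [8:6] rs=4 = e

e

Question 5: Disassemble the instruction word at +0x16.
movi a, #187

[16] bb 50 → 0x50bb
  op=0x50bb>>12=0x5 ⇒ movi (RI)
  [11:9] rd=0 = a
  [8:0] imm=187 = #187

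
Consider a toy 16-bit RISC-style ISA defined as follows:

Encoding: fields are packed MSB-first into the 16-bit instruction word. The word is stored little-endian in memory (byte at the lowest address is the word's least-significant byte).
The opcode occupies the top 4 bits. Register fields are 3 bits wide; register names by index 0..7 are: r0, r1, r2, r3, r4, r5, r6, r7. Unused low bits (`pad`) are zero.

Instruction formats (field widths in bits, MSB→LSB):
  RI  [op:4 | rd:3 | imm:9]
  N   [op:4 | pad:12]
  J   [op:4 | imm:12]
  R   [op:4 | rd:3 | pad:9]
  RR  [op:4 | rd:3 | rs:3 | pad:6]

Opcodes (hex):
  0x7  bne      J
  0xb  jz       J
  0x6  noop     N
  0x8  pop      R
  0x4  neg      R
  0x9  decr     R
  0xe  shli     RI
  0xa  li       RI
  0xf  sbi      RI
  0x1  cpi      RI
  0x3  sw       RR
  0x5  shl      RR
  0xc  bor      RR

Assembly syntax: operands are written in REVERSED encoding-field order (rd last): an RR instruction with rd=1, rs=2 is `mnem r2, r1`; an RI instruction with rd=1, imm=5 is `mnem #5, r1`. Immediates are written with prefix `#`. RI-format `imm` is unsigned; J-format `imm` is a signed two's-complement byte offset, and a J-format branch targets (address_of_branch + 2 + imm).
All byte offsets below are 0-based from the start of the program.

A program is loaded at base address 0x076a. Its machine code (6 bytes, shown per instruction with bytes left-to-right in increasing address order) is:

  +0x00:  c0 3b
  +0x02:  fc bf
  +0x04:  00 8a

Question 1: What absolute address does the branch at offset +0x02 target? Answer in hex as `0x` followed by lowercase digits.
[02] fc bf → 0xbffc
  op=0xbffc>>12=0xb ⇒ jz (J)
  imm: (w>>0)&0xfff=0xffc (s12→-4) → #-4
  target = base 0x076a + off 0x02 + 2 + imm -4 = 0x076a

0x076a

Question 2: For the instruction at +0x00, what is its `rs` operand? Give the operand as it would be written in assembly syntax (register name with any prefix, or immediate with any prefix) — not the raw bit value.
r7

[00] c0 3b → 0x3bc0
  opcode bits[15:12]=0x3: sw/RR
  [11:9] rd=5 = r5
  [8:6] rs=7 = r7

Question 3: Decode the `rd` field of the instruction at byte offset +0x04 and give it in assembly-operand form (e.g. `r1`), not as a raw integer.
@+04  little-endian(00 8a) = 0x8a00
  top 4b → 0x8 → pop [R]
  [11:9] rd=5 = r5

r5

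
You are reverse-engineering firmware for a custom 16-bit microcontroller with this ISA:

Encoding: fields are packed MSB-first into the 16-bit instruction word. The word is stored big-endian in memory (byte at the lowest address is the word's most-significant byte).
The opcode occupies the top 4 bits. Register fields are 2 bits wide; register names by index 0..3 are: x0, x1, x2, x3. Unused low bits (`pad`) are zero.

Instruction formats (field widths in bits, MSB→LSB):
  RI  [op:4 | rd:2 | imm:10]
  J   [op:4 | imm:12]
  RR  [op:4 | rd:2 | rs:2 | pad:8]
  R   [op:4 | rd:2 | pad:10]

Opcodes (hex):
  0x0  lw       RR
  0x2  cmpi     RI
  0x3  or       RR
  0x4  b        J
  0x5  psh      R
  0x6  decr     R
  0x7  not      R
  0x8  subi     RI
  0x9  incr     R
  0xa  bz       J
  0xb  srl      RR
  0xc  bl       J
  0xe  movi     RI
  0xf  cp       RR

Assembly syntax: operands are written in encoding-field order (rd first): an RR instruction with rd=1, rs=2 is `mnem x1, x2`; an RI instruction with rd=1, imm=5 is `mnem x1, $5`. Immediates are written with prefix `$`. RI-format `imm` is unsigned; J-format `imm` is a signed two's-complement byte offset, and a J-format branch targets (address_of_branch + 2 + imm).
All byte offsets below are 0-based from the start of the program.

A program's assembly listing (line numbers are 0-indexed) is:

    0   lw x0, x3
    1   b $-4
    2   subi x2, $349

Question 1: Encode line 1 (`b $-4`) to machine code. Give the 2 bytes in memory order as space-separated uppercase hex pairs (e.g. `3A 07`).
line 1 (b): pack op=0x4:4|imm=-4:12 = 0x4ffc; big→ 4f fc

4F FC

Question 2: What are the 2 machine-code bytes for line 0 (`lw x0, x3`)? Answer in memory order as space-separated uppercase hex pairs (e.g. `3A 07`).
0. lw fields op=0x0:4|rd=0:2|rs=3:2|pad=0:8 → word 0300h → 03 00

03 00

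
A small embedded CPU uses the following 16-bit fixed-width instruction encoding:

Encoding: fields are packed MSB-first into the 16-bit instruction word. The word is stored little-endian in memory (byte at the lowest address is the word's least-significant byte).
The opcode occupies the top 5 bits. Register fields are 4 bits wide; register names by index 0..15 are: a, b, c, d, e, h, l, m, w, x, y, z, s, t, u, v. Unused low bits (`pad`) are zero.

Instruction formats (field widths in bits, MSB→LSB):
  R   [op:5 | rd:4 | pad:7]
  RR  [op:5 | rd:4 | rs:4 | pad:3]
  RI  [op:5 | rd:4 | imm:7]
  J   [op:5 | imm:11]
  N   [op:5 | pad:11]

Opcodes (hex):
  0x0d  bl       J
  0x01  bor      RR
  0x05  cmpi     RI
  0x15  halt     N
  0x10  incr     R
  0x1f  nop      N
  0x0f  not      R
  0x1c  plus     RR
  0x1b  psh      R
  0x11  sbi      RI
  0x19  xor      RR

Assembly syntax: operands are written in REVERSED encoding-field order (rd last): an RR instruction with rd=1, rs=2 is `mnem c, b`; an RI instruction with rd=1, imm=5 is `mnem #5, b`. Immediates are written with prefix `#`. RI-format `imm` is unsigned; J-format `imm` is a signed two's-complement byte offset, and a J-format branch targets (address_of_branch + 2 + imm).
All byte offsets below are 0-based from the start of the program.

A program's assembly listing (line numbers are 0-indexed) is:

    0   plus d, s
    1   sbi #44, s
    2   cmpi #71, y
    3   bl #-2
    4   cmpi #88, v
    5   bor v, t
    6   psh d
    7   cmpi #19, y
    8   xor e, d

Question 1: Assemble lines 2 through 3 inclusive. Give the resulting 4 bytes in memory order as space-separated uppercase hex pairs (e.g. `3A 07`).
47 2D FE 6F

line 2 (cmpi): pack op=0x5:5|rd=10:4|imm=71:7 = 0x2d47; little→ 47 2d
line 3 (bl): pack op=0xd:5|imm=-2:11 = 0x6ffe; little→ fe 6f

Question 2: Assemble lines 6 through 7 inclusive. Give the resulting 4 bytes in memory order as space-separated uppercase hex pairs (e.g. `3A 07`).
line 6 (psh): pack op=0x1b:5|rd=3:4|pad=0:7 = 0xd980; little→ 80 d9
line 7 (cmpi): pack op=0x5:5|rd=10:4|imm=19:7 = 0x2d13; little→ 13 2d

80 D9 13 2D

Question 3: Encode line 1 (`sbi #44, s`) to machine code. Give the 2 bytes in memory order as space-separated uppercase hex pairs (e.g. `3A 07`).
line 1 (sbi): pack op=0x11:5|rd=12:4|imm=44:7 = 0x8e2c; little→ 2c 8e

2C 8E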